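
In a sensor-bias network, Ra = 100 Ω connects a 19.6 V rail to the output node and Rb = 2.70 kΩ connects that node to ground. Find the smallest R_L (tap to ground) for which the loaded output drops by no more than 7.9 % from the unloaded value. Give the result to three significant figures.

R_L(min) ≈ 1.12 kΩ

Output resistance R_th = Ra‖Rb = (100 × 2700)/2800 = 96.43 Ω.
The fractional drop is R_th/(R_th + R_L); requiring this ≤ 0.0790 gives R_L ≥ R_th(1/0.0790 − 1) = 96.43 × 11.66 = 1.12 kΩ.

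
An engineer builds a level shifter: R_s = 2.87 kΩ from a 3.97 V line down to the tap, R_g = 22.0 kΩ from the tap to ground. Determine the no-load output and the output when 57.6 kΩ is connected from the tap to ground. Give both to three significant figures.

Open-circuit: V = 3.97 × 22.0/(2.87 + 22.0) = 3.51 V.
With the load, R_g becomes R_g‖R_L = 15.92 kΩ, so V = 3.97 × 15.92/18.79 = 3.36 V.

Unloaded: 3.51 V; loaded: 3.36 V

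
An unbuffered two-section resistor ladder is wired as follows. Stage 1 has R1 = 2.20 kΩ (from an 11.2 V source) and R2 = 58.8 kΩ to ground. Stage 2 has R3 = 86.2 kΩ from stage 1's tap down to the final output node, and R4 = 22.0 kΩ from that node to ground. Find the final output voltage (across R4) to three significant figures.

V_out ≈ 2.15 V

Stage 2 presents R3+R4 = 108.2 kΩ as a load on stage 1's tap.
Stage 1's lower leg becomes R2‖(R3+R4) = 38.10 kΩ, so V_mid = 11.2 × 38.10/40.30 = 10.59 V.
Stage 2 is itself unloaded: V_out = V_mid × R4/(R3+R4) = 10.59 × 22.0/108.2 = 2.15 V.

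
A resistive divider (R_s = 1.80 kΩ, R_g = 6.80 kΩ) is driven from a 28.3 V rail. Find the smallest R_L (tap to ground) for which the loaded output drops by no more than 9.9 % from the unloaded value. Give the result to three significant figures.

R_L(min) ≈ 13.0 kΩ

Output resistance R_th = R_s‖R_g = (1.80 × 6.80)/8.600 = 1.423 kΩ.
The fractional drop is R_th/(R_th + R_L); requiring this ≤ 0.0990 gives R_L ≥ R_th(1/0.0990 − 1) = 1.423 × 9.101 = 13.0 kΩ.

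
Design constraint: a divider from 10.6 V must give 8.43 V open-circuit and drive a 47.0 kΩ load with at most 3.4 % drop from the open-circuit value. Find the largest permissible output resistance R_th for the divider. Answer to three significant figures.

Loading drop = R_th/(R_th + R_L) ≤ 0.0340, so R_th ≤ R_L · ε/(1−ε) = 47.0 kΩ × 0.0340/0.9660 = 1.65 kΩ.
(Any R1, R2 with R2/(R1+R2) = 0.795 and R1‖R2 ≤ 1.65 kΩ will meet the spec.)

R_th ≤ 1.65 kΩ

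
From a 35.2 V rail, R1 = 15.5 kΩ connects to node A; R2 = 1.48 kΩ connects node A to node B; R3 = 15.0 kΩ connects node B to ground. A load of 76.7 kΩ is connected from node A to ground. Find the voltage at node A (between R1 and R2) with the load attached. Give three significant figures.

Below node A the series string R2+R3 = 16.48 kΩ sits in parallel with the 76.7 kΩ load: 13.57 kΩ.
V_A = 35.2 × 13.57/(15.5 + 13.57) = 16.4 V.

V ≈ 16.4 V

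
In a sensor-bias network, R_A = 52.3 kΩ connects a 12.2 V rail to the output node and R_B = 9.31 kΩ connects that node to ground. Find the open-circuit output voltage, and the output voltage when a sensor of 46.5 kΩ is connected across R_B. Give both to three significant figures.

Open-circuit: V = 12.2 × 9.31/(52.3 + 9.31) = 1.84 V.
With the load, R_B becomes R_B‖R_L = 7.757 kΩ, so V = 12.2 × 7.757/60.06 = 1.58 V.

Unloaded: 1.84 V; loaded: 1.58 V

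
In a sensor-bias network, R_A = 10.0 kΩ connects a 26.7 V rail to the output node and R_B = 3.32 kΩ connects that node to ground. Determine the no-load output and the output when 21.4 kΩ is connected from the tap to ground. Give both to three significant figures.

Open-circuit: V = 26.7 × 3.32/(10.0 + 3.32) = 6.65 V.
With the load, R_B becomes R_B‖R_L = 2.874 kΩ, so V = 26.7 × 2.874/12.87 = 5.96 V.

Unloaded: 6.65 V; loaded: 5.96 V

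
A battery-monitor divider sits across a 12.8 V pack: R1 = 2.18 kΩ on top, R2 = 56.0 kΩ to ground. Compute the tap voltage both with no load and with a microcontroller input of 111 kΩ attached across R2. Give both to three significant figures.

Open-circuit: V = 12.8 × 56.0/(2.18 + 56.0) = 12.3 V.
With the load, R2 becomes R2‖R_L = 37.22 kΩ, so V = 12.8 × 37.22/39.40 = 12.1 V.

Unloaded: 12.3 V; loaded: 12.1 V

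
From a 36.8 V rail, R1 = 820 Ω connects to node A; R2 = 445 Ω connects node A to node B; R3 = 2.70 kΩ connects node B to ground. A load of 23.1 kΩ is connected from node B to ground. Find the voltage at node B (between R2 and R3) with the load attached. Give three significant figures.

At node B, R3 is in parallel with the load: R3‖R_L = 2417 Ω.
Below node A the resistance is R2 + (R3‖R_L) = 2862 Ω, so V_A = 36.8 × 2862/3682 = 28.61 V.
Then V_B = V_A × (R3‖R_L)/(R2 + R3‖R_L) = 28.61 × 2417/2862 = 24.2 V.

V ≈ 24.2 V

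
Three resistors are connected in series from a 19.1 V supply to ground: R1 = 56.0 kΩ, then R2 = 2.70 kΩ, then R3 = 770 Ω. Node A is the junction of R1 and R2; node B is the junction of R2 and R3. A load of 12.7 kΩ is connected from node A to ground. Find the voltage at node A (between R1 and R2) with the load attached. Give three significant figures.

Below node A the series string R2+R3 = 3470 Ω sits in parallel with the 12700 Ω load: 2725 Ω.
V_A = 19.1 × 2725/(56000 + 2725) = 0.886 V.

V ≈ 0.886 V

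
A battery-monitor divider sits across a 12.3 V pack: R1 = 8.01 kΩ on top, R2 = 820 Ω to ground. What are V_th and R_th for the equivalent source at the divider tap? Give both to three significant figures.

V_th = 1.14 V, R_th = 744 Ω

V_th is the open-circuit tap voltage: 12.3 × 820/(8010 + 820) = 1.14 V.
With the supply zeroed, R1 and R2 appear in parallel from the tap: R_th = R1‖R2 = (8010 × 820)/8830 = 744 Ω.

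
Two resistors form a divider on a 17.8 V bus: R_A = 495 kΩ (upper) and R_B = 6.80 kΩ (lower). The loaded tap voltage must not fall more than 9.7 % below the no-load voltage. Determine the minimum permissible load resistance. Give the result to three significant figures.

R_L(min) ≈ 62.4 kΩ

Output resistance R_th = R_A‖R_B = (495 × 6.80)/501.8 = 6.708 kΩ.
The fractional drop is R_th/(R_th + R_L); requiring this ≤ 0.0970 gives R_L ≥ R_th(1/0.0970 − 1) = 6.708 × 9.309 = 62.4 kΩ.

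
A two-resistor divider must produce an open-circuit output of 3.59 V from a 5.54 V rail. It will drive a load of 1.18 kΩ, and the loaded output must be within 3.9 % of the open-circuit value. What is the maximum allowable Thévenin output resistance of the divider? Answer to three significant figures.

Loading drop = R_th/(R_th + R_L) ≤ 0.0390, so R_th ≤ R_L · ε/(1−ε) = 1.18 kΩ × 0.0390/0.9610 = 47.9 Ω.
(Any R1, R2 with R2/(R1+R2) = 0.648 and R1‖R2 ≤ 47.9 Ω will meet the spec.)

R_th ≤ 47.9 Ω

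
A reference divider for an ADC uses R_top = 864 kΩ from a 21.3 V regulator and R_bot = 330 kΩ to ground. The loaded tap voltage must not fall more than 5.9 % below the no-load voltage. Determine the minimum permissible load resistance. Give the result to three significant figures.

R_L(min) ≈ 3.81 MΩ

Output resistance R_th = R_top‖R_bot = (864 × 330)/1194 = 238.8 kΩ.
The fractional drop is R_th/(R_th + R_L); requiring this ≤ 0.0590 gives R_L ≥ R_th(1/0.0590 − 1) = 238.8 × 15.95 = 3.81 MΩ.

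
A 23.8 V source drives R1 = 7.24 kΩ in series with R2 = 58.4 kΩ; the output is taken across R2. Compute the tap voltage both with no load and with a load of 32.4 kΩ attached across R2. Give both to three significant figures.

Open-circuit: V = 23.8 × 58.4/(7.24 + 58.4) = 21.2 V.
With the load, R2 becomes R2‖R_L = 20.84 kΩ, so V = 23.8 × 20.84/28.08 = 17.7 V.

Unloaded: 21.2 V; loaded: 17.7 V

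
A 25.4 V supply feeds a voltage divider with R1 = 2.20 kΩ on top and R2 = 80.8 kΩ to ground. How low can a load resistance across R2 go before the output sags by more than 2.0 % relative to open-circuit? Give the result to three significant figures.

R_L(min) ≈ 105 kΩ

Output resistance R_th = R1‖R2 = (2.20 × 80.8)/83.00 = 2.142 kΩ.
The fractional drop is R_th/(R_th + R_L); requiring this ≤ 0.0200 gives R_L ≥ R_th(1/0.0200 − 1) = 2.142 × 49.00 = 105 kΩ.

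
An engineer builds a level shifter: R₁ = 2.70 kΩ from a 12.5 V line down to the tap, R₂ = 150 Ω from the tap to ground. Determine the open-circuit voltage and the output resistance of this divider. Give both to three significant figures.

V_th = 0.658 V, R_th = 142 Ω

V_th is the open-circuit tap voltage: 12.5 × 150/(2700 + 150) = 0.658 V.
With the supply zeroed, R₁ and R₂ appear in parallel from the tap: R_th = R₁‖R₂ = (2700 × 150)/2850 = 142 Ω.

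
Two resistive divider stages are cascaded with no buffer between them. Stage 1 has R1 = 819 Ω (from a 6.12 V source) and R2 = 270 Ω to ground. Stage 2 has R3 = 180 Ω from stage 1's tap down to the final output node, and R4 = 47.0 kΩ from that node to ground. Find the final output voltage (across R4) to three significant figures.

V_out ≈ 1.51 V

Stage 2 presents R3+R4 = 47180 Ω as a load on stage 1's tap.
Stage 1's lower leg becomes R2‖(R3+R4) = 268.5 Ω, so V_mid = 6.12 × 268.5/1087 = 1.511 V.
Stage 2 is itself unloaded: V_out = V_mid × R4/(R3+R4) = 1.511 × 47000/47180 = 1.51 V.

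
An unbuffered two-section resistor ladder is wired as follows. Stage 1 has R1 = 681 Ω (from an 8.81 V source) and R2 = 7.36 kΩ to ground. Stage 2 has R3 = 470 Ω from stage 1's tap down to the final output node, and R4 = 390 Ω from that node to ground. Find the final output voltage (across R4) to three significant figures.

V_out ≈ 2.12 V

Stage 2 presents R3+R4 = 860.0 Ω as a load on stage 1's tap.
Stage 1's lower leg becomes R2‖(R3+R4) = 770.0 Ω, so V_mid = 8.81 × 770.0/1451 = 4.675 V.
Stage 2 is itself unloaded: V_out = V_mid × R4/(R3+R4) = 4.675 × 390/860.0 = 2.12 V.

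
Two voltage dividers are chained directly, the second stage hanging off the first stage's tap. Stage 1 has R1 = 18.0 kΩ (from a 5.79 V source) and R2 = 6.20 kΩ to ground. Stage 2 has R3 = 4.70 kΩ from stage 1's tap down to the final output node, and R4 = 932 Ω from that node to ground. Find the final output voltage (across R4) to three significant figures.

V_out ≈ 0.135 V

Stage 2 presents R3+R4 = 5632 Ω as a load on stage 1's tap.
Stage 1's lower leg becomes R2‖(R3+R4) = 2951 Ω, so V_mid = 5.79 × 2951/20950 = 0.8156 V.
Stage 2 is itself unloaded: V_out = V_mid × R4/(R3+R4) = 0.8156 × 932/5632 = 0.135 V.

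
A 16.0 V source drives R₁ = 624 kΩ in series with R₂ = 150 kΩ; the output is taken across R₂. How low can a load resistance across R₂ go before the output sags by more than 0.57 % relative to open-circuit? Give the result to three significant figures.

R_L(min) ≈ 21.1 MΩ

Output resistance R_th = R₁‖R₂ = (624 × 150)/774.0 = 120.9 kΩ.
The fractional drop is R_th/(R_th + R_L); requiring this ≤ 0.00570 gives R_L ≥ R_th(1/0.00570 − 1) = 120.9 × 174.4 = 21.1 MΩ.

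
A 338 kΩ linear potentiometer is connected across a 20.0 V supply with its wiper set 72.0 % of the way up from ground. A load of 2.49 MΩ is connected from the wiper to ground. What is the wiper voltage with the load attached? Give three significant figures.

V ≈ 14.0 V

The wiper splits the pot into (1−α)R = 94.64 kΩ above and αR = 243.4 kΩ below.
Lower section ‖ load = 221.7 kΩ.
V_wiper = 20.0 × 221.7/(94.64 + 221.7) = 14.0 V.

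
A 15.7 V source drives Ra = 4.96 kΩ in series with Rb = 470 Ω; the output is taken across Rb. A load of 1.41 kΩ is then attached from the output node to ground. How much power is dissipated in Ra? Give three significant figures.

Total resistance from the source is Ra + (Rb‖R_L) = 5312 Ω, so I = 15.7/5312 Ω = 2.955 mA.
P = I²·Ra = (2.955 mA)² × 4.96 kΩ = 43.3 mW.

P ≈ 43.3 mW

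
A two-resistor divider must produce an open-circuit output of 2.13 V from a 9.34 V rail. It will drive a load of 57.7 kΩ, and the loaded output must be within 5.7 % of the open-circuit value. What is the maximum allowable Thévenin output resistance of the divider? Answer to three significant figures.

R_th ≤ 3.49 kΩ

Loading drop = R_th/(R_th + R_L) ≤ 0.0570, so R_th ≤ R_L · ε/(1−ε) = 57.7 kΩ × 0.0570/0.9430 = 3.49 kΩ.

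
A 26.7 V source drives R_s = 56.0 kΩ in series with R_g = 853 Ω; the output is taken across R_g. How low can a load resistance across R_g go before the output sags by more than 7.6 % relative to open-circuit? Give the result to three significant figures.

R_L(min) ≈ 10.2 kΩ

Output resistance R_th = R_s‖R_g = (56000 × 853)/56850 = 840.2 Ω.
The fractional drop is R_th/(R_th + R_L); requiring this ≤ 0.0760 gives R_L ≥ R_th(1/0.0760 − 1) = 840.2 × 12.16 = 10.2 kΩ.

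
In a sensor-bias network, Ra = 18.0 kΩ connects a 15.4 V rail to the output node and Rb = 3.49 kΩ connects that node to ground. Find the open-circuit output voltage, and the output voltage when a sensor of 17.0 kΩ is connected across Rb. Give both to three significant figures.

Open-circuit: V = 15.4 × 3.49/(18.0 + 3.49) = 2.50 V.
With the load, Rb becomes Rb‖R_L = 2.896 kΩ, so V = 15.4 × 2.896/20.90 = 2.13 V.

Unloaded: 2.50 V; loaded: 2.13 V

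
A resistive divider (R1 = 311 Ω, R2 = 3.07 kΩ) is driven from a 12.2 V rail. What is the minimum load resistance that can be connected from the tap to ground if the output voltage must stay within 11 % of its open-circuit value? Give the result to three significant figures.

Output resistance R_th = R1‖R2 = (311 × 3070)/3381 = 282.4 Ω.
The fractional drop is R_th/(R_th + R_L); requiring this ≤ 0.110 gives R_L ≥ R_th(1/0.110 − 1) = 282.4 × 8.091 = 2.28 kΩ.

R_L(min) ≈ 2.28 kΩ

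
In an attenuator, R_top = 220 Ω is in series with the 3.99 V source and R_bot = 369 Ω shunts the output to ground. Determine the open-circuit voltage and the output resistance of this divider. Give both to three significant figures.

V_th = 2.50 V, R_th = 138 Ω

V_th is the open-circuit tap voltage: 3.99 × 369/(220 + 369) = 2.50 V.
With the supply zeroed, R_top and R_bot appear in parallel from the tap: R_th = R_top‖R_bot = (220 × 369)/589.0 = 138 Ω.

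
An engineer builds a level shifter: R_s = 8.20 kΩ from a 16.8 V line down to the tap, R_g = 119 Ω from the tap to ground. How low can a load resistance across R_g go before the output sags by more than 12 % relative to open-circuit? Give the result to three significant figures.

R_L(min) ≈ 860 Ω

Output resistance R_th = R_s‖R_g = (8200 × 119)/8319 = 117.3 Ω.
The fractional drop is R_th/(R_th + R_L); requiring this ≤ 0.120 gives R_L ≥ R_th(1/0.120 − 1) = 117.3 × 7.333 = 860 Ω.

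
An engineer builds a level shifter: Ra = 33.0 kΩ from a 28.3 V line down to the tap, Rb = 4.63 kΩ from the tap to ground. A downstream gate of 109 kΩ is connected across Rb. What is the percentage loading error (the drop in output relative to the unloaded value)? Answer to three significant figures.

The divider's output (Thévenin) resistance is Ra‖Rb = 4.060 kΩ.
Fractional drop under load = R_th/(R_th + R_L) = 4.060 / (4.060 + 109) = 0.03591.
So the output falls by 3.59 %.

3.59 %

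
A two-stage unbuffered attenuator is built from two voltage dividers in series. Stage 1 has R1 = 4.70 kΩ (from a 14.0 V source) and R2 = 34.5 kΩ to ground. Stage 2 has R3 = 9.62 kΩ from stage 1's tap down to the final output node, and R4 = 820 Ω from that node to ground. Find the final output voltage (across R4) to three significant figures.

Stage 2 presents R3+R4 = 10440 Ω as a load on stage 1's tap.
Stage 1's lower leg becomes R2‖(R3+R4) = 8015 Ω, so V_mid = 14.0 × 8015/12710 = 8.825 V.
Stage 2 is itself unloaded: V_out = V_mid × R4/(R3+R4) = 8.825 × 820/10440 = 0.693 V.

V_out ≈ 0.693 V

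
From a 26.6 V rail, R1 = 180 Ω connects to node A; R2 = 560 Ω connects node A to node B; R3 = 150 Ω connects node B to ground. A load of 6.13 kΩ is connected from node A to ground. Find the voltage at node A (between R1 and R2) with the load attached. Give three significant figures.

Below node A the series string R2+R3 = 710.0 Ω sits in parallel with the 6130 Ω load: 636.3 Ω.
V_A = 26.6 × 636.3/(180 + 636.3) = 20.7 V.

V ≈ 20.7 V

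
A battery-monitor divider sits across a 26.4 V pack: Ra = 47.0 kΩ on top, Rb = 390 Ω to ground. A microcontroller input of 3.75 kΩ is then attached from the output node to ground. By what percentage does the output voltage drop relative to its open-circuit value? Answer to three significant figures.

9.35 %

Unloaded V = 26.4 × 390/47390 = 0.21726 V.
Loaded: Rb‖R_L = 353.3 Ω, giving V = 26.4 × 353.3/47350 = 0.19695 V.
Drop = (0.21726 − 0.19695) / 0.21726 = 9.35 %.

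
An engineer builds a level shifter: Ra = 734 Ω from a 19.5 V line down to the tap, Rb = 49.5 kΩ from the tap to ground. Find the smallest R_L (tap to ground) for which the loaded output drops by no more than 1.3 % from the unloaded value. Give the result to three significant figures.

Output resistance R_th = Ra‖Rb = (734 × 49500)/50230 = 723.3 Ω.
The fractional drop is R_th/(R_th + R_L); requiring this ≤ 0.0130 gives R_L ≥ R_th(1/0.0130 − 1) = 723.3 × 75.92 = 54.9 kΩ.

R_L(min) ≈ 54.9 kΩ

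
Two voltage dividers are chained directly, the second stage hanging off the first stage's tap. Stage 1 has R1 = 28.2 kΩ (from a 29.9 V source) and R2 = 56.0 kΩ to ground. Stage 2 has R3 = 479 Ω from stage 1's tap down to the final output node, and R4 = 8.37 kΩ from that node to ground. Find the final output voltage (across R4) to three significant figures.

V_out ≈ 6.03 V

Stage 2 presents R3+R4 = 8849 Ω as a load on stage 1's tap.
Stage 1's lower leg becomes R2‖(R3+R4) = 7642 Ω, so V_mid = 29.9 × 7642/35840 = 6.375 V.
Stage 2 is itself unloaded: V_out = V_mid × R4/(R3+R4) = 6.375 × 8370/8849 = 6.03 V.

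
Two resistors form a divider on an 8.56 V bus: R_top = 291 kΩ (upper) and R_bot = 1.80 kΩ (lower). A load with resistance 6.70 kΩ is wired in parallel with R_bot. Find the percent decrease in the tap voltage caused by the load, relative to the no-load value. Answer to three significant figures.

21.1 %

Unloaded V = 8.56 × 1.80/292.8 = 0.05262 V.
Loaded: R_bot‖R_L = 1.419 kΩ, giving V = 8.56 × 1.419/292.4 = 0.04153 V.
Drop = (0.05262 − 0.04153) / 0.05262 = 21.1 %.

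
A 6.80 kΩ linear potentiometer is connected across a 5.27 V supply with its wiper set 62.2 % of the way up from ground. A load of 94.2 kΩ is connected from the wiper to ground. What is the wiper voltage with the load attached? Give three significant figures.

The wiper splits the pot into (1−α)R = 2.570 kΩ above and αR = 4.230 kΩ below.
Lower section ‖ load = 4.048 kΩ.
V_wiper = 5.27 × 4.048/(2.570 + 4.048) = 3.22 V.

V ≈ 3.22 V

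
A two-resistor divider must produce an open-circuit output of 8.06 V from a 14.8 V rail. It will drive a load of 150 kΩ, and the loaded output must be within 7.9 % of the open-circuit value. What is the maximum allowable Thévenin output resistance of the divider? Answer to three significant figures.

Loading drop = R_th/(R_th + R_L) ≤ 0.0790, so R_th ≤ R_L · ε/(1−ε) = 150 kΩ × 0.0790/0.9210 = 12.9 kΩ.
(Any R1, R2 with R2/(R1+R2) = 0.545 and R1‖R2 ≤ 12.9 kΩ will meet the spec.)

R_th ≤ 12.9 kΩ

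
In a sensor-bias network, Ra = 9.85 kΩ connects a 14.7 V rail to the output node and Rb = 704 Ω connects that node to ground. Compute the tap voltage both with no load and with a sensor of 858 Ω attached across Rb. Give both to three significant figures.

Unloaded: 0.981 V; loaded: 0.555 V

Open-circuit: V = 14.7 × 704/(9850 + 704) = 0.981 V.
With the load, Rb becomes Rb‖R_L = 386.7 Ω, so V = 14.7 × 386.7/10240 = 0.555 V.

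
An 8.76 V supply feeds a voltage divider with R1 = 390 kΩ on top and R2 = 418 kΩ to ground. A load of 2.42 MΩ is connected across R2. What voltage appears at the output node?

The load sits in parallel with R2: R2‖R_L = (418 × 2420) / (418 + 2420) = 356.4 kΩ.
V_out = 8.76 × 356.4 / (390 + 356.4) = 8.76 × 356.4/746.4 = 4.18 V.
(Unloaded it would have been 4.53 V.)

V_out ≈ 4.18 V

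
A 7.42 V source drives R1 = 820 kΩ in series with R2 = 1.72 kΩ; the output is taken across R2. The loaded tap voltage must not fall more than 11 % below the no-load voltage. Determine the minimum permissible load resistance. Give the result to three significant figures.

Output resistance R_th = R1‖R2 = (820 × 1.72)/821.7 = 1.716 kΩ.
The fractional drop is R_th/(R_th + R_L); requiring this ≤ 0.110 gives R_L ≥ R_th(1/0.110 − 1) = 1.716 × 8.091 = 13.9 kΩ.

R_L(min) ≈ 13.9 kΩ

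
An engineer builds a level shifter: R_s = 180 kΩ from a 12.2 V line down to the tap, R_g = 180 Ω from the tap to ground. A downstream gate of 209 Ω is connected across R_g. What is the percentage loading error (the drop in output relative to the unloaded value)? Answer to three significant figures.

46.2 %

Unloaded V = 12.2 × 180/180200 = 0.01219 V.
Loaded: R_g‖R_L = 96.71 Ω, giving V = 12.2 × 96.71/180100 = 0.006551 V.
Drop = (0.01219 − 0.006551) / 0.01219 = 46.2 %.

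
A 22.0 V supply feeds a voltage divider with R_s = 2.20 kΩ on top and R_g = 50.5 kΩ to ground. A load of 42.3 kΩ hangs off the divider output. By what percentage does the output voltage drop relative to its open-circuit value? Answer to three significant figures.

The divider's output (Thévenin) resistance is R_s‖R_g = 2.108 kΩ.
Fractional drop under load = R_th/(R_th + R_L) = 2.108 / (2.108 + 42.3) = 0.04747.
So the output falls by 4.75 %.

4.75 %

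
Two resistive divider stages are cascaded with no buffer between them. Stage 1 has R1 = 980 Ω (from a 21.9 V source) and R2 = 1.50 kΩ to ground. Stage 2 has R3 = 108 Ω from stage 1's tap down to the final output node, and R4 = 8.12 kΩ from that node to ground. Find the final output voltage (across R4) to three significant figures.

V_out ≈ 12.2 V

Stage 2 presents R3+R4 = 8228 Ω as a load on stage 1's tap.
Stage 1's lower leg becomes R2‖(R3+R4) = 1269 Ω, so V_mid = 21.9 × 1269/2249 = 12.36 V.
Stage 2 is itself unloaded: V_out = V_mid × R4/(R3+R4) = 12.36 × 8120/8228 = 12.2 V.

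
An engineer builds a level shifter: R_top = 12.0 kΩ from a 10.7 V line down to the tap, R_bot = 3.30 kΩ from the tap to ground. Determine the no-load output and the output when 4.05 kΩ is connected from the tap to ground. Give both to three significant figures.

Open-circuit: V = 10.7 × 3.30/(12.0 + 3.30) = 2.31 V.
With the load, R_bot becomes R_bot‖R_L = 1.818 kΩ, so V = 10.7 × 1.818/13.82 = 1.41 V.

Unloaded: 2.31 V; loaded: 1.41 V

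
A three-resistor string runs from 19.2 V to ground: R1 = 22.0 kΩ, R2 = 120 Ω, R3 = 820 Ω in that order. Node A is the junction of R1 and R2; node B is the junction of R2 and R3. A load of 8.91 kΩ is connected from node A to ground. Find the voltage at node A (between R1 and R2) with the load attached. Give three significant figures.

V ≈ 0.714 V

Below node A the series string R2+R3 = 940.0 Ω sits in parallel with the 8910 Ω load: 850.3 Ω.
V_A = 19.2 × 850.3/(22000 + 850.3) = 0.714 V.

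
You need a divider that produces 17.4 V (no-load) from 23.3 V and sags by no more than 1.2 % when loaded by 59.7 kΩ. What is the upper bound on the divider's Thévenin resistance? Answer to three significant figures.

Loading drop = R_th/(R_th + R_L) ≤ 0.0120, so R_th ≤ R_L · ε/(1−ε) = 59.7 kΩ × 0.0120/0.9880 = 725 Ω.
(Any R1, R2 with R2/(R1+R2) = 0.747 and R1‖R2 ≤ 725 Ω will meet the spec.)

R_th ≤ 725 Ω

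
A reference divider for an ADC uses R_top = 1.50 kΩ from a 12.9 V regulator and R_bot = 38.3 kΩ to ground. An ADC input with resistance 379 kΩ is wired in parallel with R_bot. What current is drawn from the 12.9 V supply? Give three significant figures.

R_bot‖R_L = 34.78 kΩ, so the source sees R_top + R_bot‖R_L = 36.28 kΩ.
I = 12.9 V / 36.28 kΩ = 0.356 mA.

I ≈ 0.356 mA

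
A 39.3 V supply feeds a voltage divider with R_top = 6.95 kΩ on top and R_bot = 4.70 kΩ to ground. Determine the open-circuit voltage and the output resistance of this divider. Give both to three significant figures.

V_th is the open-circuit tap voltage: 39.3 × 4.70/(6.95 + 4.70) = 15.9 V.
With the supply zeroed, R_top and R_bot appear in parallel from the tap: R_th = R_top‖R_bot = (6.95 × 4.70)/11.65 = 2.80 kΩ.

V_th = 15.9 V, R_th = 2.80 kΩ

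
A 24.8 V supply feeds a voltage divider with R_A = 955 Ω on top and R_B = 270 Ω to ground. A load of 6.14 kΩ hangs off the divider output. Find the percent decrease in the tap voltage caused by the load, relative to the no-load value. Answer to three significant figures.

The divider's output (Thévenin) resistance is R_A‖R_B = 210.5 Ω.
Fractional drop under load = R_th/(R_th + R_L) = 210.5 / (210.5 + 6140) = 0.03315.
So the output falls by 3.31 %.

3.31 %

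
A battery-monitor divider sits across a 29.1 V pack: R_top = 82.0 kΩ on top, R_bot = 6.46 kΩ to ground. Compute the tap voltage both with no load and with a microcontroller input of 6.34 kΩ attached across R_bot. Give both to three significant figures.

Open-circuit: V = 29.1 × 6.46/(82.0 + 6.46) = 2.13 V.
With the load, R_bot becomes R_bot‖R_L = 3.200 kΩ, so V = 29.1 × 3.200/85.20 = 1.09 V.

Unloaded: 2.13 V; loaded: 1.09 V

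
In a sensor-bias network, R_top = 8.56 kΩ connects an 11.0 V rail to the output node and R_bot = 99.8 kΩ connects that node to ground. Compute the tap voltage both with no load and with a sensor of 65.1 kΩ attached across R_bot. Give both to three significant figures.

Unloaded: 10.1 V; loaded: 9.04 V

Open-circuit: V = 11.0 × 99.8/(8.56 + 99.8) = 10.1 V.
With the load, R_bot becomes R_bot‖R_L = 39.40 kΩ, so V = 11.0 × 39.40/47.96 = 9.04 V.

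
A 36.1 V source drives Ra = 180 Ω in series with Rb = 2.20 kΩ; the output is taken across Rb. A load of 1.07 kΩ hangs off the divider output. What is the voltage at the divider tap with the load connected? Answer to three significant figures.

V_out ≈ 28.9 V

The load sits in parallel with Rb: Rb‖R_L = (2200 × 1070) / (2200 + 1070) = 719.9 Ω.
V_out = 36.1 × 719.9 / (180 + 719.9) = 36.1 × 719.9/899.9 = 28.9 V.
(Unloaded it would have been 33.4 V.)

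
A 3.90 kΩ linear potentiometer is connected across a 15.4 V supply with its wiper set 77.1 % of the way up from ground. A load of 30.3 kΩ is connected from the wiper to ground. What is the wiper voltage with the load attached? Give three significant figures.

The wiper splits the pot into (1−α)R = 893.1 Ω above and αR = 3007 Ω below.
Lower section ‖ load = 2735 Ω.
V_wiper = 15.4 × 2735/(893.1 + 2735) = 11.6 V.

V ≈ 11.6 V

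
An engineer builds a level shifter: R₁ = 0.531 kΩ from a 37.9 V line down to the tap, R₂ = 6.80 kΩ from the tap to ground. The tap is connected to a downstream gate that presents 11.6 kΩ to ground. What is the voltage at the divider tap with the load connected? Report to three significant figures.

V_out ≈ 33.7 V

The load sits in parallel with R₂: R₂‖R_L = (6800 × 11600) / (6800 + 11600) = 4287 Ω.
V_out = 37.9 × 4287 / (531 + 4287) = 37.9 × 4287/4818 = 33.7 V.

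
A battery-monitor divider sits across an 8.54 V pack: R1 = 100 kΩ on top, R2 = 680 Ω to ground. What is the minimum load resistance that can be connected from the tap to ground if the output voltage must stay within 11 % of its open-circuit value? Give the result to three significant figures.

Output resistance R_th = R1‖R2 = (100000 × 680)/100700 = 675.4 Ω.
The fractional drop is R_th/(R_th + R_L); requiring this ≤ 0.110 gives R_L ≥ R_th(1/0.110 − 1) = 675.4 × 8.091 = 5.46 kΩ.

R_L(min) ≈ 5.46 kΩ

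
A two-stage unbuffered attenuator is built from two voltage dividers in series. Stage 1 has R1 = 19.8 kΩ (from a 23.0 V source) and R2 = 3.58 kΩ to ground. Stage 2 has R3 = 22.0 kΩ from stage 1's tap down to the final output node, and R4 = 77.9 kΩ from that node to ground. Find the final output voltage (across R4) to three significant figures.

V_out ≈ 2.67 V

Stage 2 presents R3+R4 = 99.90 kΩ as a load on stage 1's tap.
Stage 1's lower leg becomes R2‖(R3+R4) = 3.456 kΩ, so V_mid = 23.0 × 3.456/23.26 = 3.418 V.
Stage 2 is itself unloaded: V_out = V_mid × R4/(R3+R4) = 3.418 × 77.9/99.90 = 2.67 V.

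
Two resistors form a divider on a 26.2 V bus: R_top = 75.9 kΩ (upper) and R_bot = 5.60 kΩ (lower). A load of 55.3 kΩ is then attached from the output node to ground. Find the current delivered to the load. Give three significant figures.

R_bot‖R_L = 5.085 kΩ; V_out = 26.2 × 5.085/80.99 = 1.645 V.
I_L = V_out / R_L = 1.645 / 55.3 kΩ = 0.0297 mA.

I_L ≈ 0.0297 mA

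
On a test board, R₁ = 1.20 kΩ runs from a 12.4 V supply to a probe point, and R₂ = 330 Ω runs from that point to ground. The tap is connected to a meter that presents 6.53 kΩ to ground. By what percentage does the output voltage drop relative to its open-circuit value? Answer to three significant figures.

3.81 %

The divider's output (Thévenin) resistance is R₁‖R₂ = 258.8 Ω.
Fractional drop under load = R_th/(R_th + R_L) = 258.8 / (258.8 + 6530) = 0.03812.
So the output falls by 3.81 %.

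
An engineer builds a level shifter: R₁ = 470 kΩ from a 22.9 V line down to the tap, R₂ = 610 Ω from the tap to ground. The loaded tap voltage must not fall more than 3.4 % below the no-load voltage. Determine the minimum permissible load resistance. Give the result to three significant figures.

Output resistance R_th = R₁‖R₂ = (470000 × 610)/470600 = 609.2 Ω.
The fractional drop is R_th/(R_th + R_L); requiring this ≤ 0.0340 gives R_L ≥ R_th(1/0.0340 − 1) = 609.2 × 28.41 = 17.3 kΩ.

R_L(min) ≈ 17.3 kΩ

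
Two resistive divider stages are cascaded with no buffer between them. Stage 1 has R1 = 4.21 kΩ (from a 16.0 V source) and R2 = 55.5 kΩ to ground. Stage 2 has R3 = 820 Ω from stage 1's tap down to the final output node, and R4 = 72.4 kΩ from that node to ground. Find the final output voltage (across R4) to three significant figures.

V_out ≈ 14.0 V

Stage 2 presents R3+R4 = 73220 Ω as a load on stage 1's tap.
Stage 1's lower leg becomes R2‖(R3+R4) = 31570 Ω, so V_mid = 16.0 × 31570/35780 = 14.12 V.
Stage 2 is itself unloaded: V_out = V_mid × R4/(R3+R4) = 14.12 × 72400/73220 = 14.0 V.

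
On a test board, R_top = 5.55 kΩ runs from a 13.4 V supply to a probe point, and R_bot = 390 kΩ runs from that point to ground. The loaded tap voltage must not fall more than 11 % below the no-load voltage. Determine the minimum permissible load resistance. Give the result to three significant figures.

Output resistance R_th = R_top‖R_bot = (5.55 × 390)/395.6 = 5.472 kΩ.
The fractional drop is R_th/(R_th + R_L); requiring this ≤ 0.110 gives R_L ≥ R_th(1/0.110 − 1) = 5.472 × 8.091 = 44.3 kΩ.

R_L(min) ≈ 44.3 kΩ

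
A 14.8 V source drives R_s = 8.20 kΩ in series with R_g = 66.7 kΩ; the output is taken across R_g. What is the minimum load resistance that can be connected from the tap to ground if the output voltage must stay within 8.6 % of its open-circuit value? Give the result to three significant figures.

R_L(min) ≈ 77.6 kΩ

Output resistance R_th = R_s‖R_g = (8.20 × 66.7)/74.90 = 7.302 kΩ.
The fractional drop is R_th/(R_th + R_L); requiring this ≤ 0.0860 gives R_L ≥ R_th(1/0.0860 − 1) = 7.302 × 10.63 = 77.6 kΩ.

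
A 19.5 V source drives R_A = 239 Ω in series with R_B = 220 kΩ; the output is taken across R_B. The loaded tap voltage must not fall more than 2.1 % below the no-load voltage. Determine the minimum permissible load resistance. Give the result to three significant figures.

Output resistance R_th = R_A‖R_B = (239 × 220000)/220200 = 238.7 Ω.
The fractional drop is R_th/(R_th + R_L); requiring this ≤ 0.0210 gives R_L ≥ R_th(1/0.0210 − 1) = 238.7 × 46.62 = 11.1 kΩ.

R_L(min) ≈ 11.1 kΩ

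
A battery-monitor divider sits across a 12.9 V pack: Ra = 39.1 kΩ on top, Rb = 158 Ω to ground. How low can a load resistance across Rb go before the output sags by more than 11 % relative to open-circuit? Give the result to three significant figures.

Output resistance R_th = Ra‖Rb = (39100 × 158)/39260 = 157.4 Ω.
The fractional drop is R_th/(R_th + R_L); requiring this ≤ 0.110 gives R_L ≥ R_th(1/0.110 − 1) = 157.4 × 8.091 = 1.27 kΩ.

R_L(min) ≈ 1.27 kΩ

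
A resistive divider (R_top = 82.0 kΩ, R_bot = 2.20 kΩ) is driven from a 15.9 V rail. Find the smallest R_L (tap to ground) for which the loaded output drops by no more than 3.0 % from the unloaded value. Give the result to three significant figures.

Output resistance R_th = R_top‖R_bot = (82.0 × 2.20)/84.20 = 2.143 kΩ.
The fractional drop is R_th/(R_th + R_L); requiring this ≤ 0.0300 gives R_L ≥ R_th(1/0.0300 − 1) = 2.143 × 32.33 = 69.3 kΩ.

R_L(min) ≈ 69.3 kΩ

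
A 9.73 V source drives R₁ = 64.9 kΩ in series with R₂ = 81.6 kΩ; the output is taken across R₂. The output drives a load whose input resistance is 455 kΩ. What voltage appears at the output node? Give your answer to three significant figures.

The load sits in parallel with R₂: R₂‖R_L = (81.6 × 455) / (81.6 + 455) = 69.19 kΩ.
V_out = 9.73 × 69.19 / (64.9 + 69.19) = 9.73 × 69.19/134.1 = 5.02 V.

V_out ≈ 5.02 V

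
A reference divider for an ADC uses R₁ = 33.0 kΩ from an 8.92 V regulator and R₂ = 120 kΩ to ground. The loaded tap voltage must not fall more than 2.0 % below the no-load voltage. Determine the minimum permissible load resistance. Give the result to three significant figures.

R_L(min) ≈ 1.27 MΩ

Output resistance R_th = R₁‖R₂ = (33.0 × 120)/153.0 = 25.88 kΩ.
The fractional drop is R_th/(R_th + R_L); requiring this ≤ 0.0200 gives R_L ≥ R_th(1/0.0200 − 1) = 25.88 × 49.00 = 1.27 MΩ.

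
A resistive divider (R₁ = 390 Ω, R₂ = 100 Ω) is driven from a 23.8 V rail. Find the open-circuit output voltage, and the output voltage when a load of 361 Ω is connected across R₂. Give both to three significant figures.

Unloaded: 4.86 V; loaded: 3.98 V

Open-circuit: V = 23.8 × 100/(390 + 100) = 4.86 V.
With the load, R₂ becomes R₂‖R_L = 78.31 Ω, so V = 23.8 × 78.31/468.3 = 3.98 V.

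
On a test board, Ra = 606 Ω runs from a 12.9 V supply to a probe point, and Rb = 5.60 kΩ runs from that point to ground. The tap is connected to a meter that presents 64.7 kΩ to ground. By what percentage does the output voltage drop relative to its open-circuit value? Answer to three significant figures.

0.838 %

The divider's output (Thévenin) resistance is Ra‖Rb = 546.8 Ω.
Fractional drop under load = R_th/(R_th + R_L) = 546.8 / (546.8 + 64700) = 0.008381.
So the output falls by 0.838 %.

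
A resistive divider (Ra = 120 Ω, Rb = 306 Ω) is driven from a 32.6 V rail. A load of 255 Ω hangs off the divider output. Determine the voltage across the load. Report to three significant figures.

V_out ≈ 17.5 V

The load sits in parallel with Rb: Rb‖R_L = (306 × 255) / (306 + 255) = 139.1 Ω.
V_out = 32.6 × 139.1 / (120 + 139.1) = 32.6 × 139.1/259.1 = 17.5 V.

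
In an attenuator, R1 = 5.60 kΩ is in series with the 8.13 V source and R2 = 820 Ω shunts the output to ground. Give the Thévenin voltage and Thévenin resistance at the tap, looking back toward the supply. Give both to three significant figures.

V_th = 1.04 V, R_th = 715 Ω

V_th is the open-circuit tap voltage: 8.13 × 820/(5600 + 820) = 1.04 V.
With the supply zeroed, R1 and R2 appear in parallel from the tap: R_th = R1‖R2 = (5600 × 820)/6420 = 715 Ω.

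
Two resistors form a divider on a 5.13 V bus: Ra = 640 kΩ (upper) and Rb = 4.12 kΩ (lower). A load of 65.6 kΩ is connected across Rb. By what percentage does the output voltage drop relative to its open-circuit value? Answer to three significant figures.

The divider's output (Thévenin) resistance is Ra‖Rb = 4.094 kΩ.
Fractional drop under load = R_th/(R_th + R_L) = 4.094 / (4.094 + 65.6) = 0.05874.
So the output falls by 5.87 %.

5.87 %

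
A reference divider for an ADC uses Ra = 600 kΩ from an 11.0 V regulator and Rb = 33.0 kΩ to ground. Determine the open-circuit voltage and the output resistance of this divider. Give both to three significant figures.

V_th is the open-circuit tap voltage: 11.0 × 33.0/(600 + 33.0) = 0.573 V.
With the supply zeroed, Ra and Rb appear in parallel from the tap: R_th = Ra‖Rb = (600 × 33.0)/633.0 = 31.3 kΩ.

V_th = 0.573 V, R_th = 31.3 kΩ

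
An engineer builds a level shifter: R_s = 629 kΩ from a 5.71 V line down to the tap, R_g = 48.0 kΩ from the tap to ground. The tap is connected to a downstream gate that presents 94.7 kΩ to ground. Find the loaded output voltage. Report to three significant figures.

V_out ≈ 0.275 V

The load sits in parallel with R_g: R_g‖R_L = (48.0 × 94.7) / (48.0 + 94.7) = 31.85 kΩ.
V_out = 5.71 × 31.85 / (629 + 31.85) = 5.71 × 31.85/660.9 = 0.275 V.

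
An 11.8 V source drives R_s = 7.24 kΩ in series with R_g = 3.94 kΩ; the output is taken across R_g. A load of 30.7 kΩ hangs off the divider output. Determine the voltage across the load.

V_out ≈ 3.84 V

The load sits in parallel with R_g: R_g‖R_L = (3.94 × 30.7) / (3.94 + 30.7) = 3.492 kΩ.
V_out = 11.8 × 3.492 / (7.24 + 3.492) = 11.8 × 3.492/10.73 = 3.84 V.
(Unloaded it would have been 4.16 V.)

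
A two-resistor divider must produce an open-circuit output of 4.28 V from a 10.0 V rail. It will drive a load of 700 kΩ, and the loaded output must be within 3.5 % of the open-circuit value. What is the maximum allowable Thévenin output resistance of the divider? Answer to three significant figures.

R_th ≤ 25.4 kΩ

Loading drop = R_th/(R_th + R_L) ≤ 0.0350, so R_th ≤ R_L · ε/(1−ε) = 700 kΩ × 0.0350/0.9650 = 25.4 kΩ.
(Any R1, R2 with R2/(R1+R2) = 0.428 and R1‖R2 ≤ 25.4 kΩ will meet the spec.)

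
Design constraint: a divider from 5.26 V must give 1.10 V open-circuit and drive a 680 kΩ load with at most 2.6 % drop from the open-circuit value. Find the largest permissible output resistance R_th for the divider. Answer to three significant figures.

Loading drop = R_th/(R_th + R_L) ≤ 0.0260, so R_th ≤ R_L · ε/(1−ε) = 680 kΩ × 0.0260/0.9740 = 18.2 kΩ.
(Any R1, R2 with R2/(R1+R2) = 0.209 and R1‖R2 ≤ 18.2 kΩ will meet the spec.)

R_th ≤ 18.2 kΩ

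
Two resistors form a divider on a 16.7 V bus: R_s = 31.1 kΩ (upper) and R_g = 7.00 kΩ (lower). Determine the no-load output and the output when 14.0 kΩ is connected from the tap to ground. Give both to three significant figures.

Unloaded: 3.07 V; loaded: 2.18 V

Open-circuit: V = 16.7 × 7.00/(31.1 + 7.00) = 3.07 V.
With the load, R_g becomes R_g‖R_L = 4.667 kΩ, so V = 16.7 × 4.667/35.77 = 2.18 V.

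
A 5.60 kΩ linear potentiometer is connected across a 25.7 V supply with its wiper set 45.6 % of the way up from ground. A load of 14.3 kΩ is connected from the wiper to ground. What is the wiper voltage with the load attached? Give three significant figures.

The wiper splits the pot into (1−α)R = 3.046 kΩ above and αR = 2.554 kΩ below.
Lower section ‖ load = 2.167 kΩ.
V_wiper = 25.7 × 2.167/(3.046 + 2.167) = 10.7 V.

V ≈ 10.7 V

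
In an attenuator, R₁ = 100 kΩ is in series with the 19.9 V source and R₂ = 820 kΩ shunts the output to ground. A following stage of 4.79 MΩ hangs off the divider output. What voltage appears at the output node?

The load sits in parallel with R₂: R₂‖R_L = (820 × 4790) / (820 + 4790) = 700.1 kΩ.
V_out = 19.9 × 700.1 / (100 + 700.1) = 19.9 × 700.1/800.1 = 17.4 V.

V_out ≈ 17.4 V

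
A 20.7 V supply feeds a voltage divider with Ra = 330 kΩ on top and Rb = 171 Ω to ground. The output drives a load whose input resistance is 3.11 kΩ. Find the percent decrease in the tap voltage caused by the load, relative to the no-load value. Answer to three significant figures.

5.21 %

The divider's output (Thévenin) resistance is Ra‖Rb = 170.9 Ω.
Fractional drop under load = R_th/(R_th + R_L) = 170.9 / (170.9 + 3110) = 0.05209.
So the output falls by 5.21 %.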